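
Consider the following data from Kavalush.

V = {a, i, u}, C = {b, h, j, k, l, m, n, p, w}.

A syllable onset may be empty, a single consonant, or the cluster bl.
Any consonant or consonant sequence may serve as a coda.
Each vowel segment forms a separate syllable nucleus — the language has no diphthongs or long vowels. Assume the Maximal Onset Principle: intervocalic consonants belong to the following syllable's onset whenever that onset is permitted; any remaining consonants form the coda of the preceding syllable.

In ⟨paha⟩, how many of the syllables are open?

2

Vowels present: a, a; each is a nucleus, giving 2 syllables.
V1 /a/ – V2 /a/: /h/ → onset of the next syllable (single consonants are always licit onsets).
Putting it together: pa.ha.
Classifying each syllable: /pa/ (open), /ha/ (open).
Open syllables: 2.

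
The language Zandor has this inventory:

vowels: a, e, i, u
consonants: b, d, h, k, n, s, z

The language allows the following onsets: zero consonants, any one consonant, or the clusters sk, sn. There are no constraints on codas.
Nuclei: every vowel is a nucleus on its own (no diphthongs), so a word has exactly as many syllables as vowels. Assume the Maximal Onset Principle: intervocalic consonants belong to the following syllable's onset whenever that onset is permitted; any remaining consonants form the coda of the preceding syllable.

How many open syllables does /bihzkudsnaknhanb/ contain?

0

Vowels present: i, u, a, a; each is a nucleus, giving 4 syllables.
V1 /i/ – V2 /u/: cluster /hzk/ — the longest permitted-onset suffix is /k/; onset = /k/, preceding coda = /hz/.
V2 /u/ – V3 /a/: /dsn/ splits as /d/ + /sn/ (/sn/ is the longest suffix that is a licit onset).
V3 /a/ – V4 /a/: cluster /knh/ — the longest permitted-onset suffix is /h/; onset = /h/, preceding coda = /kn/.
So the parse is bihz.kud.snakn.hanb.
Classifying each syllable: /bihz/ (closed), /kud/ (closed), /snakn/ (closed), /hanb/ (closed).
Open syllables: 0.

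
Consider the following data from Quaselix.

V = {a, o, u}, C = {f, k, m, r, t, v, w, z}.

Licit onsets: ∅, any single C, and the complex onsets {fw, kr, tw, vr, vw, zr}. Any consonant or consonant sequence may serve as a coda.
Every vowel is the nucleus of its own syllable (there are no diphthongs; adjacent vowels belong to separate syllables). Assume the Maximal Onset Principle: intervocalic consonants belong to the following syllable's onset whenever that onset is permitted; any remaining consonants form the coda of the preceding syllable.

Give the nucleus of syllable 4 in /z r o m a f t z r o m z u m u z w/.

Vowels present: o, a, o, u, u; each is a nucleus, giving 5 syllables.
The fourth nucleus (vowel 4 from the left) is /u/.

u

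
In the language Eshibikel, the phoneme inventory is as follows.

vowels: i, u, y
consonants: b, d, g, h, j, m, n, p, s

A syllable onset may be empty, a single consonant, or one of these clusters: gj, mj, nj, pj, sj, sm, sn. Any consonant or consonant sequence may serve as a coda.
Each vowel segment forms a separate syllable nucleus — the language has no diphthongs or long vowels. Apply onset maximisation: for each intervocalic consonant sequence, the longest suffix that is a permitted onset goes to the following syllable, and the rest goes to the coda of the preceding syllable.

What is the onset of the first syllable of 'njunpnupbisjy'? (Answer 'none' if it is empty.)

Nuclei (vowels): u, u, i, y → 4 syllables.
V1 /u/ – V2 /u/: /npn/; trying suffixes from longest down, /n/ is the first permitted one, so coda /np/ | onset /n/.
V2 /u/ – V3 /i/: /pb/ splits as /p/ + /b/ (/b/ is the longest suffix that is a licit onset).
V3 /i/ – V4 /y/: /sj/ — entire cluster is a permitted onset → onset /sj/, coda ∅.
Result: njunp.nup.bi.sjy.
Syllable 1 is /njunp/: onset /nj/, nucleus /u/, coda /np/.

nj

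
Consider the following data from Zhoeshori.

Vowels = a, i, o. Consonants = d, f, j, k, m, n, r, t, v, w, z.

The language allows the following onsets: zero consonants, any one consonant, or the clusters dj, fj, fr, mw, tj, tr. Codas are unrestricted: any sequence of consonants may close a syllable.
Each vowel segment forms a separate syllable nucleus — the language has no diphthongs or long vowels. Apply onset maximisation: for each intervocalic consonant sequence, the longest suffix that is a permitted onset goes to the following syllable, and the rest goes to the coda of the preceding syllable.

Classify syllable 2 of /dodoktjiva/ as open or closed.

The vowels are o, o, i, a — 4 nuclei, so 4 syllables.
σ1/σ2 boundary: /d/ is a single consonant, so it becomes the next onset.
σ2/σ3 boundary: cluster /ktj/ — the longest permitted-onset suffix is /tj/; onset = /tj/, preceding coda = /k/.
σ3/σ4 boundary: just /v/ — single C goes to the following onset.
So the parse is do.dok.tji.va.
Syllable 2 is /dok/ with coda /k/, so it is closed.

closed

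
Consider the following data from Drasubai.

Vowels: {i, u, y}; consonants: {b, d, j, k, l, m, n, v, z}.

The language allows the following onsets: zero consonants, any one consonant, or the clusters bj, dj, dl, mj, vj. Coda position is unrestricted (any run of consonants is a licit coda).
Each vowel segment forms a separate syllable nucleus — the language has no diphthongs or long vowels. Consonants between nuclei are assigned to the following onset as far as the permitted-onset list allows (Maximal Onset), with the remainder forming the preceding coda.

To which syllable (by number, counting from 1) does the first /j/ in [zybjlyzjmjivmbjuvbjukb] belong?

Nuclei (vowels): y, y, i, u, u → 5 syllables.
V1 /y/ – V2 /y/: /bjl/; trying suffixes from longest down, /l/ is the first permitted one, so coda /bj/ | onset /l/.
V2 /y/ – V3 /i/: /zjmj/ — longest licit onset from the right is /mj/, leaving /zj/ as coda.
V3 /i/ – V4 /u/: cluster /vmbj/ — the longest permitted-onset suffix is /bj/; onset = /bj/, preceding coda = /vm/.
V4 /u/ – V5 /u/: /vbj/ — longest licit onset from the right is /bj/, leaving /v/ as coda.
Syllabification: zybj.lyzj.mjivm.bjuv.bjukb.
The first /j/ is in the coda of syllable 1 (/zybj/).

1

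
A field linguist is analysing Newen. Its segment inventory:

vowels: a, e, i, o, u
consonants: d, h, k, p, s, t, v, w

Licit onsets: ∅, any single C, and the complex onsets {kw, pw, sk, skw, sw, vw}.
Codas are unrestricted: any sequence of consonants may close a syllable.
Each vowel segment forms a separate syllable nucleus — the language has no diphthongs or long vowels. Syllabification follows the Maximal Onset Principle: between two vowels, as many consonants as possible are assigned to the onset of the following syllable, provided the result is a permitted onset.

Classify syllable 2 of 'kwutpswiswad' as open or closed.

open

Nuclei (vowels): u, i, a → 3 syllables.
σ1/σ2 boundary: cluster /tpsw/ — the longest permitted-onset suffix is /sw/; onset = /sw/, preceding coda = /tp/.
σ2/σ3 boundary: cluster /sw/ — /sw/ is itself a permitted onset, so the whole cluster goes right; preceding coda = ∅.
Putting it together: kwutp.swi.swad.
Syllable 2 is /swi/; it ends in its nucleus with no coda, so it is open.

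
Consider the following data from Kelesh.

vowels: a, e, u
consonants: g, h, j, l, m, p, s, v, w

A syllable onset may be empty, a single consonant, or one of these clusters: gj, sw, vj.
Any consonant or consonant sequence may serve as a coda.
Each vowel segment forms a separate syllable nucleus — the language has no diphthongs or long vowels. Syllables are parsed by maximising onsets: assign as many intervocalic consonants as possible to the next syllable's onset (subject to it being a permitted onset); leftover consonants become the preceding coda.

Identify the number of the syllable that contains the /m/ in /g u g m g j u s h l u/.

1

Vowels present: u, u, u; each is a nucleus, giving 3 syllables.
σ1/σ2 boundary: /gmgj/ — longest licit onset from the right is /gj/, leaving /gm/ as coda.
σ2/σ3 boundary: cluster /shl/ — the longest permitted-onset suffix is /l/; onset = /l/, preceding coda = /sh/.
Result: gugm.gjush.lu.
The /m/ is in the coda of syllable 1 (/gugm/).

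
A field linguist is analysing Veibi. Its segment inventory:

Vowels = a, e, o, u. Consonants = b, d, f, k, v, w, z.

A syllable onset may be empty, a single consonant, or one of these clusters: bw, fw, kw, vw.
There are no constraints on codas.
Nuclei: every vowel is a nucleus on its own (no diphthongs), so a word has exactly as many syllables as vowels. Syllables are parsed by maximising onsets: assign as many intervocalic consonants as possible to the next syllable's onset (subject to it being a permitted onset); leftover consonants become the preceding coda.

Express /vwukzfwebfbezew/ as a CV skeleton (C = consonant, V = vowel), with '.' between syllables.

CCVCC.CCVCC.CV.CVC

Nuclei (vowels): u, e, e, e → 4 syllables.
σ1/σ2 boundary: /kzfw/; trying suffixes from longest down, /fw/ is the first permitted one, so coda /kz/ | onset /fw/.
σ2/σ3 boundary: cluster /bfb/ — the longest permitted-onset suffix is /b/; onset = /b/, preceding coda = /bf/.
σ3/σ4 boundary: /z/ is a single consonant, so it becomes the next onset.
Putting it together: vwukz.fwebf.be.zew.
Mapping each syllable to C/V: /vwukz/ → CCVCC, /fwebf/ → CCVCC, /be/ → CV, /zew/ → CVC.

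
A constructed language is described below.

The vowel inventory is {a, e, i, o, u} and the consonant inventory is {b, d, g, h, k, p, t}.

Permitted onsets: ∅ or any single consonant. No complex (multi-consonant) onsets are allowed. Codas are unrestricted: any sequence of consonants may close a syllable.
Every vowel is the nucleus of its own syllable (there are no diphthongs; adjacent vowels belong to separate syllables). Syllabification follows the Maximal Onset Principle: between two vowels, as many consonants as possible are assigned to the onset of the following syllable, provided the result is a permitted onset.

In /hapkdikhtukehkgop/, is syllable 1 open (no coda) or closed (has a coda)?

closed

Nuclei (vowels): a, i, u, e, o → 5 syllables.
V1 /a/ – V2 /i/: /pkd/ — longest licit onset from the right is /d/, leaving /pk/ as coda.
V2 /i/ – V3 /u/: /kht/; trying suffixes from longest down, /t/ is the first permitted one, so coda /kh/ | onset /t/.
V3 /u/ – V4 /e/: /k/ is a single consonant, so it becomes the next onset.
V4 /e/ – V5 /o/: /hkg/ — longest licit onset from the right is /g/, leaving /hk/ as coda.
Syllabification: hapk.dikh.tu.kehk.gop.
Syllable 1 is /hapk/ with coda /pk/, so it is closed.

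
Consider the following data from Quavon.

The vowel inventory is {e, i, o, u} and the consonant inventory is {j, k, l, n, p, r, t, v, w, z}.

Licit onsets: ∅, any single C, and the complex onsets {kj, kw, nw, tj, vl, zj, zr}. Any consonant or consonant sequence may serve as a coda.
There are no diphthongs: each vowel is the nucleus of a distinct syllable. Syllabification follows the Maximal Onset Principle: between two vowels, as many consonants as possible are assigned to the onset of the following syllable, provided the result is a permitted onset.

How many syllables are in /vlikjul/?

Nuclei (vowels): i, u → 2 syllables.

2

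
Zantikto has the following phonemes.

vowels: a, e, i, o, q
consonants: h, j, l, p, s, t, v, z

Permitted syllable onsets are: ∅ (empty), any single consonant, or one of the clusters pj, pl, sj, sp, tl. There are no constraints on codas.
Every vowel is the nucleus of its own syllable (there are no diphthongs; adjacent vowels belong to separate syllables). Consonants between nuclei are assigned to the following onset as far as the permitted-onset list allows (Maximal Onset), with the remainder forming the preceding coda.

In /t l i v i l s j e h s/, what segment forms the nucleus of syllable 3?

e

The vowels are i, i, e — 3 nuclei, so 3 syllables.
The third nucleus (vowel 3 from the left) is /e/.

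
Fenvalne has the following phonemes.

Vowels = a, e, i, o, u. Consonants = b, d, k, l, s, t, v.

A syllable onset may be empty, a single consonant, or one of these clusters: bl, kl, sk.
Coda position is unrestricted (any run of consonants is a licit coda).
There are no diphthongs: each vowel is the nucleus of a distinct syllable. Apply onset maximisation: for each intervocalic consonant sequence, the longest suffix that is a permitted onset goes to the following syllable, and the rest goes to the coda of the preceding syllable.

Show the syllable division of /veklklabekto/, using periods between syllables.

Nuclei (vowels): e, a, e, o → 4 syllables.
Between /e/ (V1) and /a/ (V2): /klkl/ — longest licit onset from the right is /kl/, leaving /kl/ as coda.
Between /a/ (V2) and /e/ (V3): /b/ → onset of the next syllable (single consonants are always licit onsets).
Between /e/ (V3) and /o/ (V4): /kt/; trying suffixes from longest down, /t/ is the first permitted one, so coda /k/ | onset /t/.

vekl.kla.bek.to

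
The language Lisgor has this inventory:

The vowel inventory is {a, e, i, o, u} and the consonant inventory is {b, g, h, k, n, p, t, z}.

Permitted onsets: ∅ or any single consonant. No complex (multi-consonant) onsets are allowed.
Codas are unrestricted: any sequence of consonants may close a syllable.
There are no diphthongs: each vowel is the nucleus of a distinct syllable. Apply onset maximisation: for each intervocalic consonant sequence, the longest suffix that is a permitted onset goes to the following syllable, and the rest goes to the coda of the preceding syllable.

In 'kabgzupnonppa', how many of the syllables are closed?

3

Vowels present: a, u, o, a; each is a nucleus, giving 4 syllables.
Between /a/ (V1) and /u/ (V2): /bgz/; trying suffixes from longest down, /z/ is the first permitted one, so coda /bg/ | onset /z/.
Between /u/ (V2) and /o/ (V3): /pn/ — longest licit onset from the right is /n/, leaving /p/ as coda.
Between /o/ (V3) and /a/ (V4): cluster /npp/ — the longest permitted-onset suffix is /p/; onset = /p/, preceding coda = /np/.
Result: kabg.zup.nonp.pa.
Classifying each syllable: /kabg/ (closed), /zup/ (closed), /nonp/ (closed), /pa/ (open).
Closed syllables: 3.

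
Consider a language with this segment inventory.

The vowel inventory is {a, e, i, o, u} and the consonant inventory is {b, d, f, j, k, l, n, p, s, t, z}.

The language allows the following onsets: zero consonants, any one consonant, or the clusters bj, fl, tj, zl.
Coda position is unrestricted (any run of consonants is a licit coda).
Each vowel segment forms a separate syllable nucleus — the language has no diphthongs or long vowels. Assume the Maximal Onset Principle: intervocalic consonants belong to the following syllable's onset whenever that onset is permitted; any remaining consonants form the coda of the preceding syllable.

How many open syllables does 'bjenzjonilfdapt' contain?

Nuclei (vowels): e, o, i, a → 4 syllables.
σ1/σ2 boundary: /nzj/ splits as /nz/ + /j/ (/j/ is the longest suffix that is a licit onset).
σ2/σ3 boundary: just /n/ — single C goes to the following onset.
σ3/σ4 boundary: /lfd/ splits as /lf/ + /d/ (/d/ is the longest suffix that is a licit onset).
Putting it together: bjenz.jo.nilf.dapt.
Classifying each syllable: /bjenz/ (closed), /jo/ (open), /nilf/ (closed), /dapt/ (closed).
Open syllables: 1.

1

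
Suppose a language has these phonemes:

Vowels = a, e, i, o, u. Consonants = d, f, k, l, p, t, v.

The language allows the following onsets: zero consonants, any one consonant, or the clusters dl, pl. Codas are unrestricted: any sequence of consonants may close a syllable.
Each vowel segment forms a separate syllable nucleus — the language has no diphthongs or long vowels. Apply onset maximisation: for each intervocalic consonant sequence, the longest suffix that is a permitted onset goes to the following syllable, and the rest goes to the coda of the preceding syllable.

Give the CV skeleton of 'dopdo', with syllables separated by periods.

CVC.CV

Nuclei (vowels): o, o → 2 syllables.
V1 /o/ – V2 /o/: /pd/ splits as /p/ + /d/ (/d/ is the longest suffix that is a licit onset).
Syllabification: dop.do.
Mapping each syllable to C/V: /dop/ → CVC, /do/ → CV.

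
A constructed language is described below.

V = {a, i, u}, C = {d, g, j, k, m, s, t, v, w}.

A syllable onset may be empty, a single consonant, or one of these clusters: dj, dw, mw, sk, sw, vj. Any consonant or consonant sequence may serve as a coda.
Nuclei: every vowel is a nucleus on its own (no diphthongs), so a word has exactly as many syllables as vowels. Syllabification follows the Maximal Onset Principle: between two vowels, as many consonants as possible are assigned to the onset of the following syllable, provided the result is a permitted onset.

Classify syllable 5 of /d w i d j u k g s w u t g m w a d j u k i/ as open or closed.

Vowels present: i, u, u, a, u, i; each is a nucleus, giving 6 syllables.
σ1/σ2 boundary: cluster /dj/ — /dj/ is itself a permitted onset, so the whole cluster goes right; preceding coda = ∅.
σ2/σ3 boundary: /kgsw/ splits as /kg/ + /sw/ (/sw/ is the longest suffix that is a licit onset).
σ3/σ4 boundary: /tgmw/ — longest licit onset from the right is /mw/, leaving /tg/ as coda.
σ4/σ5 boundary: /dj/ — entire cluster is a permitted onset → onset /dj/, coda ∅.
σ5/σ6 boundary: /k/ → onset of the next syllable (single consonants are always licit onsets).
Putting it together: dwi.djukg.swutg.mwa.dju.ki.
Syllable 5 is /dju/; it ends in its nucleus with no coda, so it is open.

open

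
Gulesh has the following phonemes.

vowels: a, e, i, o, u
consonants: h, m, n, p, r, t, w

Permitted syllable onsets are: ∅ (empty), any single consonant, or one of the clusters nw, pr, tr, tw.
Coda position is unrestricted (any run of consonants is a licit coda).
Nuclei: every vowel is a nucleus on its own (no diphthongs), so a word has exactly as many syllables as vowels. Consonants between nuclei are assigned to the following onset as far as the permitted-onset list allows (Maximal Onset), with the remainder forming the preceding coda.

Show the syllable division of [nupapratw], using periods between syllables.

nu.pa.pratw

Nuclei (vowels): u, a, a → 3 syllables.
/u…a/ gap (V1→V2): /p/ is a single consonant, so it becomes the next onset.
/a…a/ gap (V2→V3): cluster /pr/ — /pr/ is itself a permitted onset, so the whole cluster goes right; preceding coda = ∅.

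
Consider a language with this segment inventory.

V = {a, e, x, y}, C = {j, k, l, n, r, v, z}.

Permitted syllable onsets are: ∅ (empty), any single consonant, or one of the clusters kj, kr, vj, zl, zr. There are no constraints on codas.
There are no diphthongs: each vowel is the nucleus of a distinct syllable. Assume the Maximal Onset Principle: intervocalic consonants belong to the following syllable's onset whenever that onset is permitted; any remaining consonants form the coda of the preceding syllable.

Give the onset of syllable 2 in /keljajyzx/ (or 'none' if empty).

The vowels are e, a, y, x — 4 nuclei, so 4 syllables.
Between /e/ (V1) and /a/ (V2): /lj/; trying suffixes from longest down, /j/ is the first permitted one, so coda /l/ | onset /j/.
Between /a/ (V2) and /y/ (V3): just /j/ — single C goes to the following onset.
Between /y/ (V3) and /x/ (V4): /z/ is a single consonant, so it becomes the next onset.
Result: kel.ja.jy.zx.
Syllable 2 is /ja/: onset /j/, nucleus /a/, coda ∅.

j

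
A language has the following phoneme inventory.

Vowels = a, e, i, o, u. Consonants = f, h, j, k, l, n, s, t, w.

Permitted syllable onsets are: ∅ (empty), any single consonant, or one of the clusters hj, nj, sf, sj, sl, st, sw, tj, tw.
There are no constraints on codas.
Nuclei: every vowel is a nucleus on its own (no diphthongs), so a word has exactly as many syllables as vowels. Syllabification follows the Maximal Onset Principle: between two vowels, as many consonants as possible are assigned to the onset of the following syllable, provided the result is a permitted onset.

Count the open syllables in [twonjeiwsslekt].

Vowels present: o, e, i, e; each is a nucleus, giving 4 syllables.
/o…e/ gap (V1→V2): /nj/ — entire cluster is a permitted onset → onset /nj/, coda ∅.
/e…i/ gap (V2→V3): nothing intervenes; syllable break is V.V.
/i…e/ gap (V3→V4): /wssl/ — longest licit onset from the right is /sl/, leaving /ws/ as coda.
Putting it together: two.nje.iws.slekt.
Classifying each syllable: /two/ (open), /nje/ (open), /iws/ (closed), /slekt/ (closed).
Open syllables: 2.

2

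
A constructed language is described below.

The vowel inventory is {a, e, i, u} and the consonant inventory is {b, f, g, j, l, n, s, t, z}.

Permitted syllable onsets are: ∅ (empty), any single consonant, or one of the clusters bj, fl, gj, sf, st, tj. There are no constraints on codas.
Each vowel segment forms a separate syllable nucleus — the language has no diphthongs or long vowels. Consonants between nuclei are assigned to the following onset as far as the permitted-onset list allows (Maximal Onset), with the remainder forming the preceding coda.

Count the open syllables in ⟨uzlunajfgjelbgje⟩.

The vowels are u, u, a, e, e — 5 nuclei, so 5 syllables.
V1 /u/ – V2 /u/: /zl/; trying suffixes from longest down, /l/ is the first permitted one, so coda /z/ | onset /l/.
V2 /u/ – V3 /a/: just /n/ — single C goes to the following onset.
V3 /a/ – V4 /e/: cluster /jfgj/ — the longest permitted-onset suffix is /gj/; onset = /gj/, preceding coda = /jf/.
V4 /e/ – V5 /e/: /lbgj/ — longest licit onset from the right is /gj/, leaving /lb/ as coda.
Putting it together: uz.lu.najf.gjelb.gje.
Classifying each syllable: /uz/ (closed), /lu/ (open), /najf/ (closed), /gjelb/ (closed), /gje/ (open).
Open syllables: 2.

2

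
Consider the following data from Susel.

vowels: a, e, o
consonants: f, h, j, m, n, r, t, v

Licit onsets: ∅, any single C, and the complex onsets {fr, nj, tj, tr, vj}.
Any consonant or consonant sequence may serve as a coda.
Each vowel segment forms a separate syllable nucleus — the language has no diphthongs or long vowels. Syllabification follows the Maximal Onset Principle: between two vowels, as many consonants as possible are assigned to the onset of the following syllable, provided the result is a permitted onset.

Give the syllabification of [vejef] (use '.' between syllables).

Nuclei (vowels): e, e → 2 syllables.
σ1/σ2 boundary: just /j/ — single C goes to the following onset.

ve.jef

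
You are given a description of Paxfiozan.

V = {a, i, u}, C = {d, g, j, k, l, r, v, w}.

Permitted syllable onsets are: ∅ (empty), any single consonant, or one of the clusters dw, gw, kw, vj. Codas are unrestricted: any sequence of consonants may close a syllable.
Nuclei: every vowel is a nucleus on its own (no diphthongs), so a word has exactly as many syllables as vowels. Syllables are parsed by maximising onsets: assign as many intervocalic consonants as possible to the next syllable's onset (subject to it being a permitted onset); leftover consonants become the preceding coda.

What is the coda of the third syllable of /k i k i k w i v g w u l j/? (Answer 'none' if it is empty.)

v

Nuclei (vowels): i, i, i, u → 4 syllables.
σ1/σ2 boundary: just /k/ — single C goes to the following onset.
σ2/σ3 boundary: /kw/ is a licit onset in full, so it all attaches to the next syllable.
σ3/σ4 boundary: /vgw/ — longest licit onset from the right is /gw/, leaving /v/ as coda.
Putting it together: ki.ki.kwiv.gwulj.
Syllable 3 is /kwiv/: onset /kw/, nucleus /i/, coda /v/.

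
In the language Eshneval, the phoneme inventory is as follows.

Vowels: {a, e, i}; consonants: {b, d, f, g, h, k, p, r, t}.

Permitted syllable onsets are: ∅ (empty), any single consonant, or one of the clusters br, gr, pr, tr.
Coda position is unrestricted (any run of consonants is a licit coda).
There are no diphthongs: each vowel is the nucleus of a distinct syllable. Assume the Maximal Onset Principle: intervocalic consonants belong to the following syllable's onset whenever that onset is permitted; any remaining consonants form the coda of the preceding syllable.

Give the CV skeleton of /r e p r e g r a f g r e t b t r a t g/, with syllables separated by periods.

The vowels are e, e, a, e, a — 5 nuclei, so 5 syllables.
V1 /e/ – V2 /e/: /pr/ is a licit onset in full, so it all attaches to the next syllable.
V2 /e/ – V3 /a/: /gr/ — entire cluster is a permitted onset → onset /gr/, coda ∅.
V3 /a/ – V4 /e/: /fgr/ splits as /f/ + /gr/ (/gr/ is the longest suffix that is a licit onset).
V4 /e/ – V5 /a/: /tbtr/ splits as /tb/ + /tr/ (/tr/ is the longest suffix that is a licit onset).
So the parse is re.pre.graf.gretb.tratg.
Mapping each syllable to C/V: /re/ → CV, /pre/ → CCV, /graf/ → CCVC, /gretb/ → CCVCC, /tratg/ → CCVCC.

CV.CCV.CCVC.CCVCC.CCVCC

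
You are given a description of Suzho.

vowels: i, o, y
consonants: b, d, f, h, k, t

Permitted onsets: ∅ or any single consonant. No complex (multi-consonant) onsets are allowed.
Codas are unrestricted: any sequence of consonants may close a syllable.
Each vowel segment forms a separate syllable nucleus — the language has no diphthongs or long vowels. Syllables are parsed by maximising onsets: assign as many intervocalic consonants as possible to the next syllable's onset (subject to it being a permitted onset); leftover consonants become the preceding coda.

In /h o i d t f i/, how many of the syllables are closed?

The vowels are o, i, i — 3 nuclei, so 3 syllables.
V1 /o/ – V2 /i/: hiatus — the boundary sits between the two vowels.
V2 /i/ – V3 /i/: /dtf/ splits as /dt/ + /f/ (/f/ is the longest suffix that is a licit onset).
Syllabification: ho.idt.fi.
Classifying each syllable: /ho/ (open), /idt/ (closed), /fi/ (open).
Closed syllables: 1.

1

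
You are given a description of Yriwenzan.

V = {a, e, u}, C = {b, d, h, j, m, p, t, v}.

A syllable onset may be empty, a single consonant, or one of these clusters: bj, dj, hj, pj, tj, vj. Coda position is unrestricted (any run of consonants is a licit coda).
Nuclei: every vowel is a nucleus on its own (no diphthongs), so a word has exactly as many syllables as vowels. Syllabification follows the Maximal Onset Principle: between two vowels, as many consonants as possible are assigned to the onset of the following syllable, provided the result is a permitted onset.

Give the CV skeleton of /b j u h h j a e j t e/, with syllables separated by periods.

Nuclei (vowels): u, a, e, e → 4 syllables.
/u…a/ gap (V1→V2): /hhj/; trying suffixes from longest down, /hj/ is the first permitted one, so coda /h/ | onset /hj/.
/a…e/ gap (V2→V3): hiatus — the boundary sits between the two vowels.
/e…e/ gap (V3→V4): cluster /jt/ — the longest permitted-onset suffix is /t/; onset = /t/, preceding coda = /j/.
Syllabification: bjuh.hja.ej.te.
Mapping each syllable to C/V: /bjuh/ → CCVC, /hja/ → CCV, /ej/ → VC, /te/ → CV.

CCVC.CCV.VC.CV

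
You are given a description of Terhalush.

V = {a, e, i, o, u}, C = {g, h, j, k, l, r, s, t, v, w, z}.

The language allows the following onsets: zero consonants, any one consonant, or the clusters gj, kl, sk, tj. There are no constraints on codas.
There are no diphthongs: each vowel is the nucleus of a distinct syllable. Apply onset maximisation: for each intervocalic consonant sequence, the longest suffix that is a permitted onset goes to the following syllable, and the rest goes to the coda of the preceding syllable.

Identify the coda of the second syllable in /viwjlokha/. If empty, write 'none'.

The vowels are i, o, a — 3 nuclei, so 3 syllables.
/i…o/ gap (V1→V2): cluster /wjl/ — the longest permitted-onset suffix is /l/; onset = /l/, preceding coda = /wj/.
/o…a/ gap (V2→V3): /kh/ — longest licit onset from the right is /h/, leaving /k/ as coda.
So the parse is viwj.lok.ha.
Syllable 2 is /lok/: onset /l/, nucleus /o/, coda /k/.

k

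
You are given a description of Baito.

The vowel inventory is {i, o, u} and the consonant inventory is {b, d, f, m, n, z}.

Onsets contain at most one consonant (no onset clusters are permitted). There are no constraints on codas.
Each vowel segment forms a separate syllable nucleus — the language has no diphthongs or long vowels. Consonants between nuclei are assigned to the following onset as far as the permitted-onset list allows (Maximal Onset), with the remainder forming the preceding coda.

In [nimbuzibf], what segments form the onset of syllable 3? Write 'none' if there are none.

The vowels are i, u, i — 3 nuclei, so 3 syllables.
V1 /i/ – V2 /u/: /mb/; trying suffixes from longest down, /b/ is the first permitted one, so coda /m/ | onset /b/.
V2 /u/ – V3 /i/: just /z/ — single C goes to the following onset.
So the parse is nim.bu.zibf.
Syllable 3 is /zibf/: onset /z/, nucleus /i/, coda /bf/.

z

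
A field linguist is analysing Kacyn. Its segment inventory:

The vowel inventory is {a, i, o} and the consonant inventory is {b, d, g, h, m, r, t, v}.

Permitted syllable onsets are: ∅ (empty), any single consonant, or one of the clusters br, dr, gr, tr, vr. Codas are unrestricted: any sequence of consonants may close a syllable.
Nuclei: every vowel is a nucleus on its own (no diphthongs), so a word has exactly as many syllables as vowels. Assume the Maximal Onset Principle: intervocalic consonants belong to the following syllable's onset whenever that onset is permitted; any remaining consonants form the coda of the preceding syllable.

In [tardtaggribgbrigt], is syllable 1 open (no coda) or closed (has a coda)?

closed

The vowels are a, a, i, i — 4 nuclei, so 4 syllables.
/a…a/ gap (V1→V2): /rdt/ splits as /rd/ + /t/ (/t/ is the longest suffix that is a licit onset).
/a…i/ gap (V2→V3): cluster /ggr/ — the longest permitted-onset suffix is /gr/; onset = /gr/, preceding coda = /g/.
/i…i/ gap (V3→V4): cluster /bgbr/ — the longest permitted-onset suffix is /br/; onset = /br/, preceding coda = /bg/.
Result: tard.tag.gribg.brigt.
Syllable 1 is /tard/ with coda /rd/, so it is closed.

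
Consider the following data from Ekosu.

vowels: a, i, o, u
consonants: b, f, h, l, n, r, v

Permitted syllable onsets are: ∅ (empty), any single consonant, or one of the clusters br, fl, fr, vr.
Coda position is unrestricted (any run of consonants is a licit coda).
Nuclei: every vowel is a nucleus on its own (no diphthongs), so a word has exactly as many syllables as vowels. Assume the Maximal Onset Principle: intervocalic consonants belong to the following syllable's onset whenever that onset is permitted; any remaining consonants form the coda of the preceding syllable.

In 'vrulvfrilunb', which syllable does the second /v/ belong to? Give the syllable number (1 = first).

Vowels present: u, i, u; each is a nucleus, giving 3 syllables.
/u…i/ gap (V1→V2): /lvfr/; trying suffixes from longest down, /fr/ is the first permitted one, so coda /lv/ | onset /fr/.
/i…u/ gap (V2→V3): just /l/ — single C goes to the following onset.
Putting it together: vrulv.fri.lunb.
The second /v/ is in the coda of syllable 1 (/vrulv/).

1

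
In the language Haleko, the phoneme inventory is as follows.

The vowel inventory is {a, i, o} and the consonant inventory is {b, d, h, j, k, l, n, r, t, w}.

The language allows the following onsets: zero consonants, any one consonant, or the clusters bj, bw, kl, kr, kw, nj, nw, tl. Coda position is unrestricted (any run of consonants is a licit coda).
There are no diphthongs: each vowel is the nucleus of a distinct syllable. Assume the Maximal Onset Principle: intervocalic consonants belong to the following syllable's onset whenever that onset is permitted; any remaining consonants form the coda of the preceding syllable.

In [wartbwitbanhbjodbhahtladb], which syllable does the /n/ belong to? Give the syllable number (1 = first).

3

The vowels are a, i, a, o, a, a — 6 nuclei, so 6 syllables.
/a…i/ gap (V1→V2): /rtbw/ splits as /rt/ + /bw/ (/bw/ is the longest suffix that is a licit onset).
/i…a/ gap (V2→V3): /tb/ — longest licit onset from the right is /b/, leaving /t/ as coda.
/a…o/ gap (V3→V4): /nhbj/ — longest licit onset from the right is /bj/, leaving /nh/ as coda.
/o…a/ gap (V4→V5): /dbh/ splits as /db/ + /h/ (/h/ is the longest suffix that is a licit onset).
/a…a/ gap (V5→V6): /htl/; trying suffixes from longest down, /tl/ is the first permitted one, so coda /h/ | onset /tl/.
Result: wart.bwit.banh.bjodb.hah.tladb.
The /n/ is in the coda of syllable 3 (/banh/).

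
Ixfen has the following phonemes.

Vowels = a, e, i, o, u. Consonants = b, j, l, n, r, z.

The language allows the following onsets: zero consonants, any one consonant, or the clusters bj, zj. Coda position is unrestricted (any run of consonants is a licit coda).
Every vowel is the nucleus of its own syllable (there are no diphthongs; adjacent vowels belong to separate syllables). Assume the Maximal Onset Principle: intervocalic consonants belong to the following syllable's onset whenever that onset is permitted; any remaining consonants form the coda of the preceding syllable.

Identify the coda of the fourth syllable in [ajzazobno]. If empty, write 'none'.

Vowels present: a, a, o, o; each is a nucleus, giving 4 syllables.
Between /a/ (V1) and /a/ (V2): cluster /jz/ — the longest permitted-onset suffix is /z/; onset = /z/, preceding coda = /j/.
Between /a/ (V2) and /o/ (V3): /z/ is a single consonant, so it becomes the next onset.
Between /o/ (V3) and /o/ (V4): /bn/; trying suffixes from longest down, /n/ is the first permitted one, so coda /b/ | onset /n/.
Putting it together: aj.za.zob.no.
Syllable 4 is /no/: onset /n/, nucleus /o/, coda ∅.

none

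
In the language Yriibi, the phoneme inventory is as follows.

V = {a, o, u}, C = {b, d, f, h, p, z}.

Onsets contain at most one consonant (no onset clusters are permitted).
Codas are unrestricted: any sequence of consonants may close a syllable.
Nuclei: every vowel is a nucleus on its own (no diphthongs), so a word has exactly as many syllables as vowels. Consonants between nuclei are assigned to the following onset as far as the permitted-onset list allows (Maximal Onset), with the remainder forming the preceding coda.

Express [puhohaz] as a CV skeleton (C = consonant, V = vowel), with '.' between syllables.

The vowels are u, o, a — 3 nuclei, so 3 syllables.
/u…o/ gap (V1→V2): just /h/ — single C goes to the following onset.
/o…a/ gap (V2→V3): /h/ is a single consonant, so it becomes the next onset.
Syllabification: pu.ho.haz.
Mapping each syllable to C/V: /pu/ → CV, /ho/ → CV, /haz/ → CVC.

CV.CV.CVC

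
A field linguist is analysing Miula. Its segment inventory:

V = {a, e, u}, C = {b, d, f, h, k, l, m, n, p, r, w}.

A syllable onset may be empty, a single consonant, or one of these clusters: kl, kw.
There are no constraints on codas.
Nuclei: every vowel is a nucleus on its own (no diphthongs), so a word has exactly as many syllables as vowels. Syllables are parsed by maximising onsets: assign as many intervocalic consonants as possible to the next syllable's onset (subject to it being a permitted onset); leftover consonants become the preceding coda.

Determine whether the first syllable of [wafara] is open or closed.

open

Vowels present: a, a, a; each is a nucleus, giving 3 syllables.
Between /a/ (V1) and /a/ (V2): /f/ → onset of the next syllable (single consonants are always licit onsets).
Between /a/ (V2) and /a/ (V3): /r/ is a single consonant, so it becomes the next onset.
Syllabification: wa.fa.ra.
Syllable 1 is /wa/; it ends in its nucleus with no coda, so it is open.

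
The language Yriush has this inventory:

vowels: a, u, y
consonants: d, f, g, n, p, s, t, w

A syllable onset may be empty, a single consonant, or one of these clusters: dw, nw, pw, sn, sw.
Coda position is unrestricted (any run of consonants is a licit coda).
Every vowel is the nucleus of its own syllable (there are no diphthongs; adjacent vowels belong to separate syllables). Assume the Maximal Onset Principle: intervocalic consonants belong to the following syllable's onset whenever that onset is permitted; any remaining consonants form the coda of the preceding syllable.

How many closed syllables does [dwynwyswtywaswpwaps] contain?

3

Vowels present: y, y, y, a, a; each is a nucleus, giving 5 syllables.
V1 /y/ – V2 /y/: cluster /nw/ — /nw/ is itself a permitted onset, so the whole cluster goes right; preceding coda = ∅.
V2 /y/ – V3 /y/: cluster /swt/ — the longest permitted-onset suffix is /t/; onset = /t/, preceding coda = /sw/.
V3 /y/ – V4 /a/: /w/ → onset of the next syllable (single consonants are always licit onsets).
V4 /a/ – V5 /a/: /swpw/ — longest licit onset from the right is /pw/, leaving /sw/ as coda.
Syllabification: dwy.nwysw.ty.wasw.pwaps.
Classifying each syllable: /dwy/ (open), /nwysw/ (closed), /ty/ (open), /wasw/ (closed), /pwaps/ (closed).
Closed syllables: 3.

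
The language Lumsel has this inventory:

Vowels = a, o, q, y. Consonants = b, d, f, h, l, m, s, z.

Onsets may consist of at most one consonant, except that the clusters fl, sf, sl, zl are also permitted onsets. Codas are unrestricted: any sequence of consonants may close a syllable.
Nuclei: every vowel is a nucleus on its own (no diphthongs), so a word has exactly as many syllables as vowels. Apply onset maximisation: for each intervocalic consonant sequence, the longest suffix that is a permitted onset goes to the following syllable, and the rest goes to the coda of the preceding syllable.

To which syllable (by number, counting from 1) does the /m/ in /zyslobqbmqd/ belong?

4

Nuclei (vowels): y, o, q, q → 4 syllables.
/y…o/ gap (V1→V2): cluster /sl/ — /sl/ is itself a permitted onset, so the whole cluster goes right; preceding coda = ∅.
/o…q/ gap (V2→V3): /b/ → onset of the next syllable (single consonants are always licit onsets).
/q…q/ gap (V3→V4): /bm/ splits as /b/ + /m/ (/m/ is the longest suffix that is a licit onset).
Result: zy.slo.bqb.mqd.
The /m/ is in the onset of syllable 4 (/mqd/).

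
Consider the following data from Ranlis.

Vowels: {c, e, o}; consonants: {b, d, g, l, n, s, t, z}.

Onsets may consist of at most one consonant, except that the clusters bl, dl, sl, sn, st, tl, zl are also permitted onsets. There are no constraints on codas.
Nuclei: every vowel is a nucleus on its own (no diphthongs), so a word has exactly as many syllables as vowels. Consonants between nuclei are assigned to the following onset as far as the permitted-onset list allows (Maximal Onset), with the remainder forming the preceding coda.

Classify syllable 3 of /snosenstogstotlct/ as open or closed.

closed

Vowels present: o, e, o, o, c; each is a nucleus, giving 5 syllables.
σ1/σ2 boundary: just /s/ — single C goes to the following onset.
σ2/σ3 boundary: /nst/; trying suffixes from longest down, /st/ is the first permitted one, so coda /n/ | onset /st/.
σ3/σ4 boundary: /gst/ — longest licit onset from the right is /st/, leaving /g/ as coda.
σ4/σ5 boundary: /tl/ is a licit onset in full, so it all attaches to the next syllable.
Syllabification: sno.sen.stog.sto.tlct.
Syllable 3 is /stog/ with coda /g/, so it is closed.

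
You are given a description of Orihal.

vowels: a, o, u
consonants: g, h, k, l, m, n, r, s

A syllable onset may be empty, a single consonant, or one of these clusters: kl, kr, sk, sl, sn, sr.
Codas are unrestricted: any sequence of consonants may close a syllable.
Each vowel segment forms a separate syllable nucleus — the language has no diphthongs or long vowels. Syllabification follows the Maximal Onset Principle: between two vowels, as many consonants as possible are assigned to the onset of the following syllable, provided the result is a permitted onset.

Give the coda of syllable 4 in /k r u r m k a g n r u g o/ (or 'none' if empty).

Vowels present: u, a, u, o; each is a nucleus, giving 4 syllables.
σ1/σ2 boundary: /rmk/ — longest licit onset from the right is /k/, leaving /rm/ as coda.
σ2/σ3 boundary: cluster /gnr/ — the longest permitted-onset suffix is /r/; onset = /r/, preceding coda = /gn/.
σ3/σ4 boundary: /g/ → onset of the next syllable (single consonants are always licit onsets).
Putting it together: krurm.kagn.ru.go.
Syllable 4 is /go/: onset /g/, nucleus /o/, coda ∅.

none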